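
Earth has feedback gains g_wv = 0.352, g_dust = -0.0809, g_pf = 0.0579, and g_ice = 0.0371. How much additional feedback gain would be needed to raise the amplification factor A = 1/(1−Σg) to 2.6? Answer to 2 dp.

0.25

Current total gain = 0.3661.
Target gain for A = 2.6: g* = 1 − 1/2.6 = 0.6154.
Additional gain needed = 0.6154 − 0.3661 = 0.25.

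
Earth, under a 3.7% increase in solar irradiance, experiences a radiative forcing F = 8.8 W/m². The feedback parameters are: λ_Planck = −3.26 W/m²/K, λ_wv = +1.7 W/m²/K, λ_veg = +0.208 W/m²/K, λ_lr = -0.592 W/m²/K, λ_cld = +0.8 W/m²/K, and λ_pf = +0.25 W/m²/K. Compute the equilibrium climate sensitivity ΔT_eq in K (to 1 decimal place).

9.8 K

Net feedback parameter λ = (−3.26) + (+1.7) + (+0.208) + (-0.592) + (+0.8) + (+0.25) = -0.894 W/m²/K.
ΔT = −F/λ = −8.8/(-0.894) = 9.8 K.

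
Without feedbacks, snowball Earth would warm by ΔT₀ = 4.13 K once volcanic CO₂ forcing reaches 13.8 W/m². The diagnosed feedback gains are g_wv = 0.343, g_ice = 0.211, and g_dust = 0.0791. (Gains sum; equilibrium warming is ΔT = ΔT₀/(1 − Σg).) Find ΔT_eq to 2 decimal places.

Total gain g = 0.343 + 0.211 + 0.0791 = 0.6331.
Amplification A = 1/(1 − 0.6331) = 2.726.
ΔT = 4.13 × 2.726 = 11.26 K.

11.26 K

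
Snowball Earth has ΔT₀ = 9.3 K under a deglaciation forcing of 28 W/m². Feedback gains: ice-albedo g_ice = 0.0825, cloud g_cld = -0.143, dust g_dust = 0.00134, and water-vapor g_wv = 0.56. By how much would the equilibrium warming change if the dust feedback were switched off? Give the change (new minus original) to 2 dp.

-0.05 K

Original: g = 0.50084, ΔT = 9.3/(1−0.50084) = 18.6313 K.
Without dust: g' = 0.4995, ΔT' = 9.3/(1−0.4995) = 18.5814 K.
Change = 18.5814 − 18.6313 = -0.05 K.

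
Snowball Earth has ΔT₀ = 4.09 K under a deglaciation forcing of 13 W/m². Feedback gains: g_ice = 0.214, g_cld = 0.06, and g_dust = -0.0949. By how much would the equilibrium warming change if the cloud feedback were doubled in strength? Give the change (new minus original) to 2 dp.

Original: g = 0.1791, ΔT = 4.09/(1−0.1791) = 4.9823 K.
With doubled cloud: g' = 0.2391, ΔT' = 4.09/(1−0.2391) = 5.3752 K.
Change = 5.3752 − 4.9823 = 0.39 K.

0.39 K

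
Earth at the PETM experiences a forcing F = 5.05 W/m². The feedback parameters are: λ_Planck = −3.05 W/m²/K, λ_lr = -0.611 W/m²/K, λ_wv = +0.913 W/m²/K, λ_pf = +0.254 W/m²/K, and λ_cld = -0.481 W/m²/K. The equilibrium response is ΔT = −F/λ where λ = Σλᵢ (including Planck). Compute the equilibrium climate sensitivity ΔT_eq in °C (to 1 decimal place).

1.7 °C

Net feedback parameter λ = (−3.05) + (-0.611) + (+0.913) + (+0.254) + (-0.481) = -2.975 W/m²/K.
ΔT = −F/λ = −5.05/(-2.975) = 1.7 °C.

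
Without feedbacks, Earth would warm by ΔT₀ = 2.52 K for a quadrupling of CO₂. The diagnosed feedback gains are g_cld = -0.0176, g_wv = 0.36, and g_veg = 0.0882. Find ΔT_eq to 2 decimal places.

4.43 K

Total gain g = -0.0176 + 0.36 + 0.0882 = 0.4306.
Amplification A = 1/(1 − 0.4306) = 1.756.
ΔT = 2.52 × 1.756 = 4.43 K.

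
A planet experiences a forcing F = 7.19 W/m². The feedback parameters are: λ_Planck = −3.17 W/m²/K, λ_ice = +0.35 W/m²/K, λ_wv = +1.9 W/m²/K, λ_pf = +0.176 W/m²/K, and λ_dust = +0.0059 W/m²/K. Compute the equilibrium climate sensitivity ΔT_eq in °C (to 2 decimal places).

Net feedback parameter λ = (−3.17) + (+0.35) + (+1.9) + (+0.176) + (+0.0059) = -0.7381 W/m²/K.
ΔT = −F/λ = −7.19/(-0.7381) = 9.74 °C.

9.74 °C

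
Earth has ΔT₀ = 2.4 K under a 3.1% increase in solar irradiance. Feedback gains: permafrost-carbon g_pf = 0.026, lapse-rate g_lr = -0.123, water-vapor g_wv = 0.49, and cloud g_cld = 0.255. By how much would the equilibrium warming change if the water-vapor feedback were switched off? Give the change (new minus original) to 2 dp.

Original: g = 0.648, ΔT = 2.4/(1−0.648) = 6.8182 K.
Without water-vapor: g' = 0.158, ΔT' = 2.4/(1−0.158) = 2.8504 K.
Change = 2.8504 − 6.8182 = -3.97 K.

-3.97 K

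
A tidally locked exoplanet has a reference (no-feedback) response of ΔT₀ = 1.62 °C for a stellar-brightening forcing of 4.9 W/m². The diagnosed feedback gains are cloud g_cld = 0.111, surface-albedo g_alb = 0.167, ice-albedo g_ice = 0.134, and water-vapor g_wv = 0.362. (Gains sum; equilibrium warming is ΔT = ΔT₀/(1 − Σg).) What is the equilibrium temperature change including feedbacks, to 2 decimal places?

Total gain g = 0.111 + 0.167 + 0.134 + 0.362 = 0.774.
Amplification A = 1/(1 − 0.774) = 4.425.
ΔT = 1.62 × 4.425 = 7.17 °C.

7.17 °C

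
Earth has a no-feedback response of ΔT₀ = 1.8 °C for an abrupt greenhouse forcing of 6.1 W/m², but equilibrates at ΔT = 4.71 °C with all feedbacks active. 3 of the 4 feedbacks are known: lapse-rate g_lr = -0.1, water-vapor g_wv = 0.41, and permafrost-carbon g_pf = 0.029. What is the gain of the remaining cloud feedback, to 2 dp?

0.28

Amplification A = ΔT/ΔT₀ = 4.71/1.8 = 2.617.
Total gain g = 1 − 1/A = 1 − 1/2.617 = 0.6179.
Known gains sum to -0.1 + 0.41 + 0.029 = 0.339.
g_cld = 0.6179 − 0.339 = 0.28.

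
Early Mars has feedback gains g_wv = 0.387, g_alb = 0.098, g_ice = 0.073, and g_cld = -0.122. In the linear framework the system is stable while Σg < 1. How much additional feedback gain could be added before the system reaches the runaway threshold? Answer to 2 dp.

Current total gain = 0.387 + 0.098 + 0.073 − 0.122 = 0.436.
Margin to runaway = 1 − 0.436 = 0.56.

0.56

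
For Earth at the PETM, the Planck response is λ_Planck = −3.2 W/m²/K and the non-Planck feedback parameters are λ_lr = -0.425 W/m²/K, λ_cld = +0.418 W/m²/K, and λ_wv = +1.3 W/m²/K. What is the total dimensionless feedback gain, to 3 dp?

0.404

Convert to gains: g_lr = -0.425/3.2 = -0.1328; g_cld = 0.418/3.2 = 0.1306; g_wv = 1.3/3.2 = 0.4062.
Total gain g = 0.404.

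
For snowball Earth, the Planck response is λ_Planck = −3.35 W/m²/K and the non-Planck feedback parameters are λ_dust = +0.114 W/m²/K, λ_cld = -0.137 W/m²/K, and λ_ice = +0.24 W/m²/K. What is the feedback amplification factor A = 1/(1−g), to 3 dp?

1.069

Convert to gains: g_dust = 0.114/3.35 = 0.03403; g_cld = -0.137/3.35 = -0.0409; g_ice = 0.24/3.35 = 0.07164.
Total gain g = 0.06477.
A = 1/(1 − 0.06477) = 1.069.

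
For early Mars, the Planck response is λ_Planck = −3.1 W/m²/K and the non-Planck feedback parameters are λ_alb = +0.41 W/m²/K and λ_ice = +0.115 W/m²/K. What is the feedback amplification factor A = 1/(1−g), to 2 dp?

Convert to gains: g_alb = 0.41/3.1 = 0.1323; g_ice = 0.115/3.1 = 0.0371.
Total gain g = 0.1694.
A = 1/(1 − 0.1694) = 1.20.

1.20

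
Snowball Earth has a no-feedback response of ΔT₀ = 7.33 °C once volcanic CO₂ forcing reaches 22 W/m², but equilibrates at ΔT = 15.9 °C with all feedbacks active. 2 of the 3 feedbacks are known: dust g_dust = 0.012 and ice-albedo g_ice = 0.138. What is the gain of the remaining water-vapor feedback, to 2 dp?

0.39

Amplification A = ΔT/ΔT₀ = 15.9/7.33 = 2.169.
Total gain g = 1 − 1/A = 1 − 1/2.169 = 0.539.
Known gains sum to 0.012 + 0.138 = 0.15.
g_wv = 0.539 − 0.15 = 0.39.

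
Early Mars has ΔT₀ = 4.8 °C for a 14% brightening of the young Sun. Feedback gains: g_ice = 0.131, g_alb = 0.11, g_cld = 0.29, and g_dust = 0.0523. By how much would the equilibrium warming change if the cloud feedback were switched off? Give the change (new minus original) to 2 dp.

Original: g = 0.5833, ΔT = 4.8/(1−0.5833) = 11.5191 °C.
Without cloud: g' = 0.2933, ΔT' = 4.8/(1−0.2933) = 6.7921 °C.
Change = 6.7921 − 11.5191 = -4.73 °C.

-4.73 °C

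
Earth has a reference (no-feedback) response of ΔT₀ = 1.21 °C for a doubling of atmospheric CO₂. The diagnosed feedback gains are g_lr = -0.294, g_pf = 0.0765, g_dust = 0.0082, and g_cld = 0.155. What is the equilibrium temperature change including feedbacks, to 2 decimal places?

Total gain g = -0.294 + 0.0765 + 0.0082 + 0.155 = -0.0543.
Amplification A = 1/(1 + 0.0543) = 0.9485.
ΔT = 1.21 × 0.9485 = 1.15 °C.

1.15 °C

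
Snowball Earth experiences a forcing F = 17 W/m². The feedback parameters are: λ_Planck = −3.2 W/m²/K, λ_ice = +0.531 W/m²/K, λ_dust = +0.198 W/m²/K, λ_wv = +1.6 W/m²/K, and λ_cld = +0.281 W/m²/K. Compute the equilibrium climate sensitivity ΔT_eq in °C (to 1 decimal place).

Net feedback parameter λ = (−3.2) + (+0.531) + (+0.198) + (+1.6) + (+0.281) = -0.59 W/m²/K.
ΔT = −F/λ = −17/(-0.59) = 28.8 °C.

28.8 °C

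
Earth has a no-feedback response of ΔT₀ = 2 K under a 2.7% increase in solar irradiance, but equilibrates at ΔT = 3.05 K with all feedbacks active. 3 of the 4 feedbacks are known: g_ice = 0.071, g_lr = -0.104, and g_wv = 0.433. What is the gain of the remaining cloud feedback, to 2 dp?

Amplification A = ΔT/ΔT₀ = 3.05/2 = 1.525.
Total gain g = 1 − 1/A = 1 − 1/1.525 = 0.3443.
Known gains sum to 0.071 − 0.104 + 0.433 = 0.4.
g_cld = 0.3443 − 0.4 = -0.06.

-0.06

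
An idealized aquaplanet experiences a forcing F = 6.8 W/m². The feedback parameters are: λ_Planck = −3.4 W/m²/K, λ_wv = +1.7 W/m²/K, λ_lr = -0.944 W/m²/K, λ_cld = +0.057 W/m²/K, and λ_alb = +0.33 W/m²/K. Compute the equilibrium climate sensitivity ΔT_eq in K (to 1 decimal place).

3.0 K

Net feedback parameter λ = (−3.4) + (+1.7) + (-0.944) + (+0.057) + (+0.33) = -2.257 W/m²/K.
ΔT = −F/λ = −6.8/(-2.257) = 3.0 K.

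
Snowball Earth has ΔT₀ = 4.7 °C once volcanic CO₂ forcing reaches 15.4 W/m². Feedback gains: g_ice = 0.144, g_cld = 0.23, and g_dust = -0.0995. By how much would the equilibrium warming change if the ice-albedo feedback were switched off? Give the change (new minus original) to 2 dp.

Original: g = 0.2745, ΔT = 4.7/(1−0.2745) = 6.4783 °C.
Without ice-albedo: g' = 0.1305, ΔT' = 4.7/(1−0.1305) = 5.4054 °C.
Change = 5.4054 − 6.4783 = -1.07 °C.

-1.07 °C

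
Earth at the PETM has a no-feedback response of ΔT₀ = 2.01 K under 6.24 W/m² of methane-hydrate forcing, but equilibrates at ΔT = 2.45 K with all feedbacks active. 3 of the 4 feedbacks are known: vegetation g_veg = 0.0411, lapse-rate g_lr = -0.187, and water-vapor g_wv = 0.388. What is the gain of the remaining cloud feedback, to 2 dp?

Amplification A = ΔT/ΔT₀ = 2.45/2.01 = 1.219.
Total gain g = 1 − 1/A = 1 − 1/1.219 = 0.1797.
Known gains sum to 0.0411 − 0.187 + 0.388 = 0.2421.
g_cld = 0.1797 − 0.2421 = -0.06.

-0.06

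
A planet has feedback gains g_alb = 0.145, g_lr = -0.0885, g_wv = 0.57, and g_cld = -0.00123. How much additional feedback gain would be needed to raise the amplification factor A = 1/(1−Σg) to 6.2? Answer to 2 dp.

0.21

Current total gain = 0.62527.
Target gain for A = 6.2: g* = 1 − 1/6.2 = 0.8387.
Additional gain needed = 0.8387 − 0.62527 = 0.21.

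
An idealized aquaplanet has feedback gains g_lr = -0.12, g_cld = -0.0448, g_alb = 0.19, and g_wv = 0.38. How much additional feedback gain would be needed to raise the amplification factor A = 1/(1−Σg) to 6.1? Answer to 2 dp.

Current total gain = 0.4052.
Target gain for A = 6.1: g* = 1 − 1/6.1 = 0.8361.
Additional gain needed = 0.8361 − 0.4052 = 0.43.

0.43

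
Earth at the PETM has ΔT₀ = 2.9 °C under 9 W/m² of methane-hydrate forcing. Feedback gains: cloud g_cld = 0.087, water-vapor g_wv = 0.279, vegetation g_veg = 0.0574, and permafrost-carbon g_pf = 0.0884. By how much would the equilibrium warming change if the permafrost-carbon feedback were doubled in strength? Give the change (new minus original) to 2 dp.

Original: g = 0.5118, ΔT = 2.9/(1−0.5118) = 5.9402 °C.
With doubled permafrost-carbon: g' = 0.6002, ΔT' = 2.9/(1−0.6002) = 7.2536 °C.
Change = 7.2536 − 5.9402 = 1.31 °C.

1.31 °C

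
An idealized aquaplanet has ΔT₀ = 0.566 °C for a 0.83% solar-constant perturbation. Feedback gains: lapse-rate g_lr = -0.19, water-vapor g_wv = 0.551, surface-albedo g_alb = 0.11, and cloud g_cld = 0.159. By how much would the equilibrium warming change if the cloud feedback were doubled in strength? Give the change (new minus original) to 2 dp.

Original: g = 0.63, ΔT = 0.566/(1−0.63) = 1.5297 °C.
With doubled cloud: g' = 0.789, ΔT' = 0.566/(1−0.789) = 2.6825 °C.
Change = 2.6825 − 1.5297 = 1.15 °C.

1.15 °C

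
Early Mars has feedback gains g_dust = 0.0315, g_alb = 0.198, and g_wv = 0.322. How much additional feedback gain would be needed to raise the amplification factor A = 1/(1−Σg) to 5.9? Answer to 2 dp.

Current total gain = 0.5515.
Target gain for A = 5.9: g* = 1 − 1/5.9 = 0.8305.
Additional gain needed = 0.8305 − 0.5515 = 0.28.

0.28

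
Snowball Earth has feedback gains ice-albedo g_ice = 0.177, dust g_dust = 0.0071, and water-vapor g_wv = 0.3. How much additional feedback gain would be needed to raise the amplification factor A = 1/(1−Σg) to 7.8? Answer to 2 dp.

Current total gain = 0.4841.
Target gain for A = 7.8: g* = 1 − 1/7.8 = 0.8718.
Additional gain needed = 0.8718 − 0.4841 = 0.39.

0.39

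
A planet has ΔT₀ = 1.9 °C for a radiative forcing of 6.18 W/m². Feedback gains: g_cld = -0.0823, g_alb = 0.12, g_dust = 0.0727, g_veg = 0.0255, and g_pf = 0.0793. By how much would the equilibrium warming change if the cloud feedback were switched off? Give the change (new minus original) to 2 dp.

0.28 °C

Original: g = 0.2152, ΔT = 1.9/(1−0.2152) = 2.4210 °C.
Without cloud: g' = 0.2975, ΔT' = 1.9/(1−0.2975) = 2.7046 °C.
Change = 2.7046 − 2.4210 = 0.28 °C.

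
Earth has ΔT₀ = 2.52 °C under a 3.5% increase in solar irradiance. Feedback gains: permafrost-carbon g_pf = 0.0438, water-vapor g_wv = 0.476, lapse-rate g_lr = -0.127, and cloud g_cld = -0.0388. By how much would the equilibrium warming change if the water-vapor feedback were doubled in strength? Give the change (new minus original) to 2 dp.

10.92 °C

Original: g = 0.354, ΔT = 2.52/(1−0.354) = 3.9009 °C.
With doubled water-vapor: g' = 0.83, ΔT' = 2.52/(1−0.83) = 14.8235 °C.
Change = 14.8235 − 3.9009 = 10.92 °C.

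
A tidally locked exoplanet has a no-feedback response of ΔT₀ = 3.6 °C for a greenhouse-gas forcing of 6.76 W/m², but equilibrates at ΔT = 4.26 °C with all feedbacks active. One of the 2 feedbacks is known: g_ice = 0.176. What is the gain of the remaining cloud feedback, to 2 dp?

-0.02

Amplification A = ΔT/ΔT₀ = 4.26/3.6 = 1.183.
Total gain g = 1 − 1/A = 1 − 1/1.183 = 0.1547.
The known gain is 0.176.
g_cld = 0.1547 − 0.176 = -0.02.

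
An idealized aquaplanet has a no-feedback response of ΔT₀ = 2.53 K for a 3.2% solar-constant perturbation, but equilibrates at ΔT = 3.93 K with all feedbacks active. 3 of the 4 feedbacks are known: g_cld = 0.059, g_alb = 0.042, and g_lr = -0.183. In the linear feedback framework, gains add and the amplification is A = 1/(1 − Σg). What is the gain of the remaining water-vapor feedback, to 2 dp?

0.44

Amplification A = ΔT/ΔT₀ = 3.93/2.53 = 1.553.
Total gain g = 1 − 1/A = 1 − 1/1.553 = 0.3561.
Known gains sum to 0.059 + 0.042 − 0.183 = -0.082.
g_wv = 0.3561 + 0.082 = 0.44.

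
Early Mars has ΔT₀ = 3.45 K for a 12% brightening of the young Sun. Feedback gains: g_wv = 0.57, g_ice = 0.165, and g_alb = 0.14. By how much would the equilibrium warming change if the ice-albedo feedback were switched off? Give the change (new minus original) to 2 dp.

-15.70 K

Original: g = 0.875, ΔT = 3.45/(1−0.875) = 27.6000 K.
Without ice-albedo: g' = 0.71, ΔT' = 3.45/(1−0.71) = 11.8966 K.
Change = 11.8966 − 27.6000 = -15.70 K.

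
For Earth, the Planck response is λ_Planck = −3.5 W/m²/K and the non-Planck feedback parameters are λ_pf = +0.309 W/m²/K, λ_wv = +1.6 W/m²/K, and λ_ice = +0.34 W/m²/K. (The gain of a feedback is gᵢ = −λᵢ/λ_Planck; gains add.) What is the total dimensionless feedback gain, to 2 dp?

Convert to gains: g_pf = 0.309/3.5 = 0.08829; g_wv = 1.6/3.5 = 0.4571; g_ice = 0.34/3.5 = 0.09714.
Total gain g = 0.64253.

0.64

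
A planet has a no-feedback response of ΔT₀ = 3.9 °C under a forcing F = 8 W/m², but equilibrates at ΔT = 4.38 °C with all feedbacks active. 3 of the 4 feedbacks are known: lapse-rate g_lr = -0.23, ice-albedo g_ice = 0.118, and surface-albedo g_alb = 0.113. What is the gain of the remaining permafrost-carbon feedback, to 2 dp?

0.11

Amplification A = ΔT/ΔT₀ = 4.38/3.9 = 1.123.
Total gain g = 1 − 1/A = 1 − 1/1.123 = 0.1095.
Known gains sum to -0.23 + 0.118 + 0.113 = 0.001.
g_pf = 0.1095 − 0.001 = 0.11.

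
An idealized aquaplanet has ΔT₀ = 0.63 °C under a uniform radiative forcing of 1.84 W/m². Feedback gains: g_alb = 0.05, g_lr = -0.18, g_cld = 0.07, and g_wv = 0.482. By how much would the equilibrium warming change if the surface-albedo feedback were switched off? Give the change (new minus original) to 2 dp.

Original: g = 0.422, ΔT = 0.63/(1−0.422) = 1.0900 °C.
Without surface-albedo: g' = 0.372, ΔT' = 0.63/(1−0.372) = 1.0032 °C.
Change = 1.0032 − 1.0900 = -0.09 °C.

-0.09 °C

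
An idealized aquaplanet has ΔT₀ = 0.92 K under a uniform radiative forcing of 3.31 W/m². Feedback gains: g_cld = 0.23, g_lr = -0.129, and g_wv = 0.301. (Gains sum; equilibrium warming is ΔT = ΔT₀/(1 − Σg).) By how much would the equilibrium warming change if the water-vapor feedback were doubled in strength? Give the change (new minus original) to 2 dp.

1.56 K

Original: g = 0.402, ΔT = 0.92/(1−0.402) = 1.5385 K.
With doubled water-vapor: g' = 0.703, ΔT' = 0.92/(1−0.703) = 3.0976 K.
Change = 3.0976 − 1.5385 = 1.56 K.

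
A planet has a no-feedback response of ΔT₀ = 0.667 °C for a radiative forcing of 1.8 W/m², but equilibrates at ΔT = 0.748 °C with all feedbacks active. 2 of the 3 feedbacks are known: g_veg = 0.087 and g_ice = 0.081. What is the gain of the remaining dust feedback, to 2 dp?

Amplification A = ΔT/ΔT₀ = 0.748/0.667 = 1.121.
Total gain g = 1 − 1/A = 1 − 1/1.121 = 0.1079.
Known gains sum to 0.087 + 0.081 = 0.168.
g_dust = 0.1079 − 0.168 = -0.06.

-0.06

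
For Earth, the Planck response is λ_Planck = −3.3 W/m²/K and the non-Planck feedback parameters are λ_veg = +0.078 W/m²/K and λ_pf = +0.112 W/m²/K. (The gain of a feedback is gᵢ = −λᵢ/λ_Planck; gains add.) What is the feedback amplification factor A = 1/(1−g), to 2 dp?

Convert to gains: g_veg = 0.078/3.3 = 0.02364; g_pf = 0.112/3.3 = 0.03394.
Total gain g = 0.05758.
A = 1/(1 − 0.05758) = 1.06.

1.06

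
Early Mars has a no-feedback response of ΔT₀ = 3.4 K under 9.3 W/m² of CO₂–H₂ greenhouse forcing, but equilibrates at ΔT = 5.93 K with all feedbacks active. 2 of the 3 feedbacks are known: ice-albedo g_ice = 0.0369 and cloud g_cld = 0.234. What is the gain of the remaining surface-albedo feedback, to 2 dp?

0.16

Amplification A = ΔT/ΔT₀ = 5.93/3.4 = 1.744.
Total gain g = 1 − 1/A = 1 − 1/1.744 = 0.4266.
Known gains sum to 0.0369 + 0.234 = 0.2709.
g_alb = 0.4266 − 0.2709 = 0.16.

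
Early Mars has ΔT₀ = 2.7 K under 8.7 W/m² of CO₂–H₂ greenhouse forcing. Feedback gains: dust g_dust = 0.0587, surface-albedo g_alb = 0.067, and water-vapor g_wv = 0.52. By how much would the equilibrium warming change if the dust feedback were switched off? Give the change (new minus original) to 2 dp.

Original: g = 0.6457, ΔT = 2.7/(1−0.6457) = 7.6207 K.
Without dust: g' = 0.587, ΔT' = 2.7/(1−0.587) = 6.5375 K.
Change = 6.5375 − 7.6207 = -1.08 K.

-1.08 K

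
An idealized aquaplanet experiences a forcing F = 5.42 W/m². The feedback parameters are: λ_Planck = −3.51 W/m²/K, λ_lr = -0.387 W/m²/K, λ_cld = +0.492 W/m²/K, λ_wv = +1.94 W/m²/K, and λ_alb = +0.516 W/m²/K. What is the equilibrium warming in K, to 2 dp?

Net feedback parameter λ = (−3.51) + (-0.387) + (+0.492) + (+1.94) + (+0.516) = -0.949 W/m²/K.
ΔT = −F/λ = −5.42/(-0.949) = 5.71 K.

5.71 K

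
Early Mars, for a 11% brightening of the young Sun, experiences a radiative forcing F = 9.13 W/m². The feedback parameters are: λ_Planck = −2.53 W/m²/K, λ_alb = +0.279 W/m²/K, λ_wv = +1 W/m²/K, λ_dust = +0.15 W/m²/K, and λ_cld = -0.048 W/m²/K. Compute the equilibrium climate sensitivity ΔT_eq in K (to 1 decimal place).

7.9 K

Net feedback parameter λ = (−2.53) + (+0.279) + (+1) + (+0.15) + (-0.048) = -1.149 W/m²/K.
ΔT = −F/λ = −9.13/(-1.149) = 7.9 K.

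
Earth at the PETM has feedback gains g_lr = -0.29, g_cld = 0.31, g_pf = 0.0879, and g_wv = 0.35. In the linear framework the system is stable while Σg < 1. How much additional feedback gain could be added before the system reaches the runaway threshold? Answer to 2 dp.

0.54

Current total gain = -0.29 + 0.31 + 0.0879 + 0.35 = 0.4579.
Margin to runaway = 1 − 0.4579 = 0.54.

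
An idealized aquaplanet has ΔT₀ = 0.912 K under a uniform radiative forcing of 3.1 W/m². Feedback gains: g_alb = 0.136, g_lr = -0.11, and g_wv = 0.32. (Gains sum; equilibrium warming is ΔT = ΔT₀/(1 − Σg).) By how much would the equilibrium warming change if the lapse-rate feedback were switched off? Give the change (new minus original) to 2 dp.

0.28 K

Original: g = 0.346, ΔT = 0.912/(1−0.346) = 1.3945 K.
Without lapse-rate: g' = 0.456, ΔT' = 0.912/(1−0.456) = 1.6765 K.
Change = 1.6765 − 1.3945 = 0.28 K.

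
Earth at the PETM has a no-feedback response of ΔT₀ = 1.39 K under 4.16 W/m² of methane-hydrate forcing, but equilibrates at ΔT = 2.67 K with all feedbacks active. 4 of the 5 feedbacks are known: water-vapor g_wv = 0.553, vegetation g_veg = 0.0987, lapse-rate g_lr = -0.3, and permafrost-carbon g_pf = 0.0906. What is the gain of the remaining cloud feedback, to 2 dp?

0.04

Amplification A = ΔT/ΔT₀ = 2.67/1.39 = 1.921.
Total gain g = 1 − 1/A = 1 − 1/1.921 = 0.4794.
Known gains sum to 0.553 + 0.0987 − 0.3 + 0.0906 = 0.4423.
g_cld = 0.4794 − 0.4423 = 0.04.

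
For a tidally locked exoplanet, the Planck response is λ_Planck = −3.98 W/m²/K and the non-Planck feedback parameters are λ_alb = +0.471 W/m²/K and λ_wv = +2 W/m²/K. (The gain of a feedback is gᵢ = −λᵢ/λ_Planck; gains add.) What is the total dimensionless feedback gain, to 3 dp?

Convert to gains: g_alb = 0.471/3.98 = 0.1183; g_wv = 2/3.98 = 0.5025.
Total gain g = 0.6208.

0.621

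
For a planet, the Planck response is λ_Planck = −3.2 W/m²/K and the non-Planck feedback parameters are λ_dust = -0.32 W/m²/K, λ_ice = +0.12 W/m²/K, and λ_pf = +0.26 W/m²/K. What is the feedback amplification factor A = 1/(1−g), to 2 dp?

Convert to gains: g_dust = -0.32/3.2 = -0.1; g_ice = 0.12/3.2 = 0.0375; g_pf = 0.26/3.2 = 0.08125.
Total gain g = 0.01875.
A = 1/(1 − 0.01875) = 1.02.

1.02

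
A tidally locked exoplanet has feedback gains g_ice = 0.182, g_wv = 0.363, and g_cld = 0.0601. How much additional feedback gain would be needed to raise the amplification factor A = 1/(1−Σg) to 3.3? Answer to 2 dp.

Current total gain = 0.6051.
Target gain for A = 3.3: g* = 1 − 1/3.3 = 0.697.
Additional gain needed = 0.697 − 0.6051 = 0.09.

0.09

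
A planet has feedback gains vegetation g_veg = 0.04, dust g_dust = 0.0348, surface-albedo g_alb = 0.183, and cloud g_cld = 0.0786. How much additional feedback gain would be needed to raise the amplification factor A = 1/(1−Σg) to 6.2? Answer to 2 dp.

0.50

Current total gain = 0.3364.
Target gain for A = 6.2: g* = 1 − 1/6.2 = 0.8387.
Additional gain needed = 0.8387 − 0.3364 = 0.50.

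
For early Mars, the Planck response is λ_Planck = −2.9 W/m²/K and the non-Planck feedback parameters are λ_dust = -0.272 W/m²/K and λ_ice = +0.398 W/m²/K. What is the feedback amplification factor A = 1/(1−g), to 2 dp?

Convert to gains: g_dust = -0.272/2.9 = -0.09379; g_ice = 0.398/2.9 = 0.1372.
Total gain g = 0.04341.
A = 1/(1 − 0.04341) = 1.05.

1.05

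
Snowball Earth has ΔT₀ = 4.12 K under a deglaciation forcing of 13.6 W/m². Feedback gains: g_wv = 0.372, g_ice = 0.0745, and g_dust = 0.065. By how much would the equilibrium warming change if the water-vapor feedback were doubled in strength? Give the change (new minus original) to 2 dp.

Original: g = 0.5115, ΔT = 4.12/(1−0.5115) = 8.4340 K.
With doubled water-vapor: g' = 0.8835, ΔT' = 4.12/(1−0.8835) = 35.3648 K.
Change = 35.3648 − 8.4340 = 26.93 K.

26.93 K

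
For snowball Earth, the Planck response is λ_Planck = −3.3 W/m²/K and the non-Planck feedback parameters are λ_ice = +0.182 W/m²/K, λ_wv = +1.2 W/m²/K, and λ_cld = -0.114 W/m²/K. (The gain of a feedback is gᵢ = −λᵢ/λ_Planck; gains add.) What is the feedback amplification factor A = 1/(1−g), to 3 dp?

Convert to gains: g_ice = 0.182/3.3 = 0.05515; g_wv = 1.2/3.3 = 0.3636; g_cld = -0.114/3.3 = -0.03455.
Total gain g = 0.3842.
A = 1/(1 − 0.3842) = 1.624.

1.624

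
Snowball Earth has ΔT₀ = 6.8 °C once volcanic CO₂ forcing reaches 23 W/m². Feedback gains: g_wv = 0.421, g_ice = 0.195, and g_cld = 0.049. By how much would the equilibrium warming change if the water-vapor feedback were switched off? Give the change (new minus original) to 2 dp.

Original: g = 0.665, ΔT = 6.8/(1−0.665) = 20.2985 °C.
Without water-vapor: g' = 0.244, ΔT' = 6.8/(1−0.244) = 8.9947 °C.
Change = 8.9947 − 20.2985 = -11.30 °C.

-11.30 °C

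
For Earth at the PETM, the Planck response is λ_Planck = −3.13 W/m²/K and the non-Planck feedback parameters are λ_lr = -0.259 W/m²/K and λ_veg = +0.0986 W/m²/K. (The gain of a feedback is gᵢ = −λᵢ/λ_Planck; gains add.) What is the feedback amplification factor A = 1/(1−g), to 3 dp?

Convert to gains: g_lr = -0.259/3.13 = -0.08275; g_veg = 0.0986/3.13 = 0.0315.
Total gain g = -0.05125.
A = 1/(1 + 0.05125) = 0.951.

0.951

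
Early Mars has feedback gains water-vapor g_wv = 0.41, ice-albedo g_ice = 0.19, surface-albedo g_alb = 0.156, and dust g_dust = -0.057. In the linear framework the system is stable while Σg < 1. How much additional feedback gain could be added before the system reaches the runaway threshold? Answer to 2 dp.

0.30

Current total gain = 0.41 + 0.19 + 0.156 − 0.057 = 0.699.
Margin to runaway = 1 − 0.699 = 0.30.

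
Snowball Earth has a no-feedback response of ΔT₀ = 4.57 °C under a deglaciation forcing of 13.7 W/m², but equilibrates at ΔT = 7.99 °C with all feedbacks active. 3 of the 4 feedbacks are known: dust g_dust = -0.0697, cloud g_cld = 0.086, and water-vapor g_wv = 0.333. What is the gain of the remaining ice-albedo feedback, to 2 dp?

0.08

Amplification A = ΔT/ΔT₀ = 7.99/4.57 = 1.748.
Total gain g = 1 − 1/A = 1 − 1/1.748 = 0.4279.
Known gains sum to -0.0697 + 0.086 + 0.333 = 0.3493.
g_ice = 0.4279 − 0.3493 = 0.08.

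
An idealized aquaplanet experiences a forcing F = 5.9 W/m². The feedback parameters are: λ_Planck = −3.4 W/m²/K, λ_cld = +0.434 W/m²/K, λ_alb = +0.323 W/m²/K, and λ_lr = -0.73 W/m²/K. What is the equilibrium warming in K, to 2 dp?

1.75 K

Net feedback parameter λ = (−3.4) + (+0.434) + (+0.323) + (-0.73) = -3.373 W/m²/K.
ΔT = −F/λ = −5.9/(-3.373) = 1.75 K.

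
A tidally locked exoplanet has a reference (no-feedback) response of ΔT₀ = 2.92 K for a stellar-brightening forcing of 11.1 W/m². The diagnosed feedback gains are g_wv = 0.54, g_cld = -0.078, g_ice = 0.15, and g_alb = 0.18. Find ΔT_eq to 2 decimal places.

14.04 K

Total gain g = 0.54 − 0.078 + 0.15 + 0.18 = 0.792.
Amplification A = 1/(1 − 0.792) = 4.808.
ΔT = 2.92 × 4.808 = 14.04 K.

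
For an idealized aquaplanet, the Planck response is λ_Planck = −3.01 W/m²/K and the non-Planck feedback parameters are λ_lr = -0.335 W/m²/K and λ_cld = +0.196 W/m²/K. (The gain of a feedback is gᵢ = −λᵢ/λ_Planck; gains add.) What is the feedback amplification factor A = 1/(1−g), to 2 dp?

0.96

Convert to gains: g_lr = -0.335/3.01 = -0.1113; g_cld = 0.196/3.01 = 0.06512.
Total gain g = -0.04618.
A = 1/(1 + 0.04618) = 0.96.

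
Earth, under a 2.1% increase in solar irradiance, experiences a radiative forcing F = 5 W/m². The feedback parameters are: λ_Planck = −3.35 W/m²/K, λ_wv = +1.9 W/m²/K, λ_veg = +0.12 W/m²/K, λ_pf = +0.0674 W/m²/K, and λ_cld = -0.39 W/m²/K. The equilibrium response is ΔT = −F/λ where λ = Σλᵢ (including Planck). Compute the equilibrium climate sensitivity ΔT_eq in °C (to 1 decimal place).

3.0 °C

Net feedback parameter λ = (−3.35) + (+1.9) + (+0.12) + (+0.0674) + (-0.39) = -1.6526 W/m²/K.
ΔT = −F/λ = −5/(-1.6526) = 3.0 °C.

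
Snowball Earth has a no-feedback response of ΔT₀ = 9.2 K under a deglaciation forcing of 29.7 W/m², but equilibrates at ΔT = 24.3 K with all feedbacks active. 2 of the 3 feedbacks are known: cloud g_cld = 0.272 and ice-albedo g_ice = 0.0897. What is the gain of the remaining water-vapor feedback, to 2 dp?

Amplification A = ΔT/ΔT₀ = 24.3/9.2 = 2.641.
Total gain g = 1 − 1/A = 1 − 1/2.641 = 0.6214.
Known gains sum to 0.272 + 0.0897 = 0.3617.
g_wv = 0.6214 − 0.3617 = 0.26.

0.26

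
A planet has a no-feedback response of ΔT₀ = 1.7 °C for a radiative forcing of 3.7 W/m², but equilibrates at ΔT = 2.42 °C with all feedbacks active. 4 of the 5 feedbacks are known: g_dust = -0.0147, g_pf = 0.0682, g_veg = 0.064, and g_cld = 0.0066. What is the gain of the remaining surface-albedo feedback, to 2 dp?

0.17

Amplification A = ΔT/ΔT₀ = 2.42/1.7 = 1.424.
Total gain g = 1 − 1/A = 1 − 1/1.424 = 0.2978.
Known gains sum to -0.0147 + 0.0682 + 0.064 + 0.0066 = 0.1241.
g_alb = 0.2978 − 0.1241 = 0.17.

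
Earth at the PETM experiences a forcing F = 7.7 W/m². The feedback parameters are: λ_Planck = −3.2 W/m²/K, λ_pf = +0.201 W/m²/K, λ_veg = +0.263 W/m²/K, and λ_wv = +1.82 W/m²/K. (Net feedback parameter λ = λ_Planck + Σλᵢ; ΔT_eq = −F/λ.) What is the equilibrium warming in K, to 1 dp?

Net feedback parameter λ = (−3.2) + (+0.201) + (+0.263) + (+1.82) = -0.916 W/m²/K.
ΔT = −F/λ = −7.7/(-0.916) = 8.4 K.

8.4 K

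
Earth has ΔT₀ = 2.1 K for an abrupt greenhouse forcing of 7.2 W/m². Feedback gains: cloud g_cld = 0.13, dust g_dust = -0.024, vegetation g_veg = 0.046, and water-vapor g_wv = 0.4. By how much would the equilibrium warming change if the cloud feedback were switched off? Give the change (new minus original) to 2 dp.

-1.05 K

Original: g = 0.552, ΔT = 2.1/(1−0.552) = 4.6875 K.
Without cloud: g' = 0.422, ΔT' = 2.1/(1−0.422) = 3.6332 K.
Change = 3.6332 − 4.6875 = -1.05 K.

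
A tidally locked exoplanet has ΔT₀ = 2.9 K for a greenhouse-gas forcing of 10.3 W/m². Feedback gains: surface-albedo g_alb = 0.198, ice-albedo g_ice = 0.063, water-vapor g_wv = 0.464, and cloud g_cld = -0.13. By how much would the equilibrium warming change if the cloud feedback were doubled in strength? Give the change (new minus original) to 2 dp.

-1.74 K

Original: g = 0.595, ΔT = 2.9/(1−0.595) = 7.1605 K.
With doubled cloud: g' = 0.465, ΔT' = 2.9/(1−0.465) = 5.4206 K.
Change = 5.4206 − 7.1605 = -1.74 K.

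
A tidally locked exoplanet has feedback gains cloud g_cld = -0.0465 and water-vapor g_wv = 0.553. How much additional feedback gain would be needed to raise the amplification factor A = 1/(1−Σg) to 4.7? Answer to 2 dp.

0.28

Current total gain = 0.5065.
Target gain for A = 4.7: g* = 1 − 1/4.7 = 0.7872.
Additional gain needed = 0.7872 − 0.5065 = 0.28.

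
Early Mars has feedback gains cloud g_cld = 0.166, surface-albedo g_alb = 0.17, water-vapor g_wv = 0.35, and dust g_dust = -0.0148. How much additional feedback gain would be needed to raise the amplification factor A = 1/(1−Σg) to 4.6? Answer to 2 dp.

Current total gain = 0.6712.
Target gain for A = 4.6: g* = 1 − 1/4.6 = 0.7826.
Additional gain needed = 0.7826 − 0.6712 = 0.11.

0.11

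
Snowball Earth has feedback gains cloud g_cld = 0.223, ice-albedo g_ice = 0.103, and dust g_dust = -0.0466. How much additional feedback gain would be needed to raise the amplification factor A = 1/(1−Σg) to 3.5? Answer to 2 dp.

Current total gain = 0.2794.
Target gain for A = 3.5: g* = 1 − 1/3.5 = 0.7143.
Additional gain needed = 0.7143 − 0.2794 = 0.43.

0.43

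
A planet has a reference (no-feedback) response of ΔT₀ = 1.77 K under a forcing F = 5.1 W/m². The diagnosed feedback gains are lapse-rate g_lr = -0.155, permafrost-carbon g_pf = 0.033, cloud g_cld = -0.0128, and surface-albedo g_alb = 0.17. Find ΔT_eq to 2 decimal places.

Total gain g = -0.155 + 0.033 − 0.0128 + 0.17 = 0.0352.
Amplification A = 1/(1 − 0.0352) = 1.036.
ΔT = 1.77 × 1.036 = 1.83 K.

1.83 K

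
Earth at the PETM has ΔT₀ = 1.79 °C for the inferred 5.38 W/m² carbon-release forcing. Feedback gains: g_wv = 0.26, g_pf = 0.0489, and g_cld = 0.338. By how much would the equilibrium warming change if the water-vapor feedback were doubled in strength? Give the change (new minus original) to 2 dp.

Original: g = 0.6469, ΔT = 1.79/(1−0.6469) = 5.0694 °C.
With doubled water-vapor: g' = 0.9069, ΔT' = 1.79/(1−0.9069) = 19.2266 °C.
Change = 19.2266 − 5.0694 = 14.16 °C.

14.16 °C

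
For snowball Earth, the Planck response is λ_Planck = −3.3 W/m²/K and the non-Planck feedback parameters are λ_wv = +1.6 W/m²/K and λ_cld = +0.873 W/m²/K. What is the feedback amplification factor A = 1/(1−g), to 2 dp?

Convert to gains: g_wv = 1.6/3.3 = 0.4848; g_cld = 0.873/3.3 = 0.2645.
Total gain g = 0.7493.
A = 1/(1 − 0.7493) = 3.99.

3.99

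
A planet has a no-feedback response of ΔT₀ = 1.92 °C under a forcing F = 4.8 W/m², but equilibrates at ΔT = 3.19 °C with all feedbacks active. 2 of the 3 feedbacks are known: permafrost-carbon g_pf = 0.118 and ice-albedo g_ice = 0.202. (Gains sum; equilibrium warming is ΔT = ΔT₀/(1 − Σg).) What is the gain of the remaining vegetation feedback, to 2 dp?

Amplification A = ΔT/ΔT₀ = 3.19/1.92 = 1.661.
Total gain g = 1 − 1/A = 1 − 1/1.661 = 0.398.
Known gains sum to 0.118 + 0.202 = 0.32.
g_veg = 0.398 − 0.32 = 0.08.

0.08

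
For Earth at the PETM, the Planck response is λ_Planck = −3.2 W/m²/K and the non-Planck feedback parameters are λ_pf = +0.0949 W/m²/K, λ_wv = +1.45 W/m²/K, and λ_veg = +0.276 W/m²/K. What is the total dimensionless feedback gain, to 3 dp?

0.569

Convert to gains: g_pf = 0.0949/3.2 = 0.02966; g_wv = 1.45/3.2 = 0.4531; g_veg = 0.276/3.2 = 0.08625.
Total gain g = 0.56901.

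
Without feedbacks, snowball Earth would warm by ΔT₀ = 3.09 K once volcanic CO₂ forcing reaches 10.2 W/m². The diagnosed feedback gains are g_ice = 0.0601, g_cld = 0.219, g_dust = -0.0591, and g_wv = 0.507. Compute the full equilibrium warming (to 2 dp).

Total gain g = 0.0601 + 0.219 − 0.0591 + 0.507 = 0.727.
Amplification A = 1/(1 − 0.727) = 3.663.
ΔT = 3.09 × 3.663 = 11.32 K.

11.32 K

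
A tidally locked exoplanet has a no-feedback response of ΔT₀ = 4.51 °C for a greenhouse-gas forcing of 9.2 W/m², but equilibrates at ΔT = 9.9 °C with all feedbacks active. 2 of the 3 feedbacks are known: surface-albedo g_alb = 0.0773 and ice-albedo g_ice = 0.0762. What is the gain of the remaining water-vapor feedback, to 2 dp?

Amplification A = ΔT/ΔT₀ = 9.9/4.51 = 2.195.
Total gain g = 1 − 1/A = 1 − 1/2.195 = 0.5444.
Known gains sum to 0.0773 + 0.0762 = 0.1535.
g_wv = 0.5444 − 0.1535 = 0.39.

0.39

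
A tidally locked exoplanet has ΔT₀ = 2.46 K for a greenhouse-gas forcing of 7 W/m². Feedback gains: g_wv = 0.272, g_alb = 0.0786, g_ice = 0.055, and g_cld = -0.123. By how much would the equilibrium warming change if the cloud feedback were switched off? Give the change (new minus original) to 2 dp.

0.71 K

Original: g = 0.2826, ΔT = 2.46/(1−0.2826) = 3.4290 K.
Without cloud: g' = 0.4056, ΔT' = 2.46/(1−0.4056) = 4.1386 K.
Change = 4.1386 − 3.4290 = 0.71 K.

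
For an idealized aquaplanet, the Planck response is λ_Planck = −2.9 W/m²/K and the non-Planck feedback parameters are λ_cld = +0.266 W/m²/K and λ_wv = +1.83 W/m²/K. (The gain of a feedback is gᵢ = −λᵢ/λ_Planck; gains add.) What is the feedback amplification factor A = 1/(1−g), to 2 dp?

3.61

Convert to gains: g_cld = 0.266/2.9 = 0.09172; g_wv = 1.83/2.9 = 0.631.
Total gain g = 0.72272.
A = 1/(1 − 0.72272) = 3.61.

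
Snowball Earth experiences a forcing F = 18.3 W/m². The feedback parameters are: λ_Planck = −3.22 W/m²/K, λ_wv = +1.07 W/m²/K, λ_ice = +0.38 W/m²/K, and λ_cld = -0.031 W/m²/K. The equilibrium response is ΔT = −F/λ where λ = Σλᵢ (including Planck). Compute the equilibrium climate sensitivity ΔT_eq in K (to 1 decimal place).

Net feedback parameter λ = (−3.22) + (+1.07) + (+0.38) + (-0.031) = -1.801 W/m²/K.
ΔT = −F/λ = −18.3/(-1.801) = 10.2 K.

10.2 K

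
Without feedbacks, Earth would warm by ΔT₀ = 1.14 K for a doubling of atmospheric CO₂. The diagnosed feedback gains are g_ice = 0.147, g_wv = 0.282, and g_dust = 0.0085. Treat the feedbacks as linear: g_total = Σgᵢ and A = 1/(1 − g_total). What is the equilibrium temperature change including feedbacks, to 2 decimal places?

2.03 K

Total gain g = 0.147 + 0.282 + 0.0085 = 0.4375.
Amplification A = 1/(1 − 0.4375) = 1.778.
ΔT = 1.14 × 1.778 = 2.03 K.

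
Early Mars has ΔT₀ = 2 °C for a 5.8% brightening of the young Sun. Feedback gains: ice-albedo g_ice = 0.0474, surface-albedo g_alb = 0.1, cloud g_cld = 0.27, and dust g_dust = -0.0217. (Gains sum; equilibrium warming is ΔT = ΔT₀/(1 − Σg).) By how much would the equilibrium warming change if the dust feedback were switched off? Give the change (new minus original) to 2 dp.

0.12 °C

Original: g = 0.3957, ΔT = 2/(1−0.3957) = 3.3096 °C.
Without dust: g' = 0.4174, ΔT' = 2/(1−0.4174) = 3.4329 °C.
Change = 3.4329 − 3.3096 = 0.12 °C.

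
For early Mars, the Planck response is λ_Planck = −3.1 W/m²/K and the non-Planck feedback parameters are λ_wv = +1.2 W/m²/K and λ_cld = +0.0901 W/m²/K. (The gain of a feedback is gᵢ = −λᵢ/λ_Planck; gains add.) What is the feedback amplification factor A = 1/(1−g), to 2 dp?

Convert to gains: g_wv = 1.2/3.1 = 0.3871; g_cld = 0.0901/3.1 = 0.02906.
Total gain g = 0.41616.
A = 1/(1 − 0.41616) = 1.71.

1.71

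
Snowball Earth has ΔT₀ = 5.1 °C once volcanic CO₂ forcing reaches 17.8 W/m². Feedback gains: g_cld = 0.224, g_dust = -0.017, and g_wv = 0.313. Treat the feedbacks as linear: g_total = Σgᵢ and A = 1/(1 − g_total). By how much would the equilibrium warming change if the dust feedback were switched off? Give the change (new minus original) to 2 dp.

Original: g = 0.52, ΔT = 5.1/(1−0.52) = 10.6250 °C.
Without dust: g' = 0.537, ΔT' = 5.1/(1−0.537) = 11.0151 °C.
Change = 11.0151 − 10.6250 = 0.39 °C.

0.39 °C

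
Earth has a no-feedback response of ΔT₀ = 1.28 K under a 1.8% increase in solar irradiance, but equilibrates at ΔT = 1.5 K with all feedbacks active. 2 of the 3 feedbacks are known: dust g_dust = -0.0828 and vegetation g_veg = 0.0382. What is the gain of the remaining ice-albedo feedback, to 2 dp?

0.19

Amplification A = ΔT/ΔT₀ = 1.5/1.28 = 1.172.
Total gain g = 1 − 1/A = 1 − 1/1.172 = 0.1468.
Known gains sum to -0.0828 + 0.0382 = -0.0446.
g_ice = 0.1468 + 0.0446 = 0.19.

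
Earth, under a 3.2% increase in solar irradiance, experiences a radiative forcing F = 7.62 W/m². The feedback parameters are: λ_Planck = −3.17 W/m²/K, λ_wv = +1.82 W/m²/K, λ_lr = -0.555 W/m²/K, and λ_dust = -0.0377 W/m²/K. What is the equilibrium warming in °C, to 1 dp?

Net feedback parameter λ = (−3.17) + (+1.82) + (-0.555) + (-0.0377) = -1.9427 W/m²/K.
ΔT = −F/λ = −7.62/(-1.9427) = 3.9 °C.

3.9 °C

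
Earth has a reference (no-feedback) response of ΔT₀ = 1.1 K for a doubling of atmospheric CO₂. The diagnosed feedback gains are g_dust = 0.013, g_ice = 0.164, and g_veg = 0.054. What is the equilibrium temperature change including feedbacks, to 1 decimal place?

Total gain g = 0.013 + 0.164 + 0.054 = 0.231.
Amplification A = 1/(1 − 0.231) = 1.3.
ΔT = 1.1 × 1.3 = 1.4 K.

1.4 K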